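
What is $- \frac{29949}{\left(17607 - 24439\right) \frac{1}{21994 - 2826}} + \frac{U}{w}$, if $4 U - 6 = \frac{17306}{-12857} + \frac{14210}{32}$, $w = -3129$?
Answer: $\frac{4398907653285497}{52352058304} \approx 84026.0$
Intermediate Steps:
$U = \frac{92306361}{822848}$ ($U = \frac{3}{2} + \frac{\frac{17306}{-12857} + \frac{14210}{32}}{4} = \frac{3}{2} + \frac{17306 \left(- \frac{1}{12857}\right) + 14210 \cdot \frac{1}{32}}{4} = \frac{3}{2} + \frac{- \frac{17306}{12857} + \frac{7105}{16}}{4} = \frac{3}{2} + \frac{1}{4} \cdot \frac{91072089}{205712} = \frac{3}{2} + \frac{91072089}{822848} = \frac{92306361}{822848} \approx 112.18$)
$- \frac{29949}{\left(17607 - 24439\right) \frac{1}{21994 - 2826}} + \frac{U}{w} = - \frac{29949}{\left(17607 - 24439\right) \frac{1}{21994 - 2826}} + \frac{92306361}{822848 \left(-3129\right)} = - \frac{29949}{\left(-6832\right) \frac{1}{19168}} + \frac{92306361}{822848} \left(- \frac{1}{3129}\right) = - \frac{29949}{\left(-6832\right) \frac{1}{19168}} - \frac{4395541}{122604352} = - \frac{29949}{- \frac{427}{1198}} - \frac{4395541}{122604352} = \left(-29949\right) \left(- \frac{1198}{427}\right) - \frac{4395541}{122604352} = \frac{35878902}{427} - \frac{4395541}{122604352} = \frac{4398907653285497}{52352058304}$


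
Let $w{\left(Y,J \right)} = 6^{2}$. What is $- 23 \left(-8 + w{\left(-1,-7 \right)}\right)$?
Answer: $-644$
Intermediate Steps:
$w{\left(Y,J \right)} = 36$
$- 23 \left(-8 + w{\left(-1,-7 \right)}\right) = - 23 \left(-8 + 36\right) = \left(-23\right) 28 = -644$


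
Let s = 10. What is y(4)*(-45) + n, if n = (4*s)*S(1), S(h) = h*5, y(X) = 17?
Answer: -565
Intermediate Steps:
S(h) = 5*h
n = 200 (n = (4*10)*(5*1) = 40*5 = 200)
y(4)*(-45) + n = 17*(-45) + 200 = -765 + 200 = -565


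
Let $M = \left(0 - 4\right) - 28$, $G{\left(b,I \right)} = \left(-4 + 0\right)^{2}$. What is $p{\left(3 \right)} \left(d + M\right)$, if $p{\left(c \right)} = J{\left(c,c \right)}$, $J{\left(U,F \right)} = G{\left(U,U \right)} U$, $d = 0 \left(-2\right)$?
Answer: $-1536$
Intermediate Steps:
$G{\left(b,I \right)} = 16$ ($G{\left(b,I \right)} = \left(-4\right)^{2} = 16$)
$d = 0$
$J{\left(U,F \right)} = 16 U$
$p{\left(c \right)} = 16 c$
$M = -32$ ($M = -4 - 28 = -32$)
$p{\left(3 \right)} \left(d + M\right) = 16 \cdot 3 \left(0 - 32\right) = 48 \left(-32\right) = -1536$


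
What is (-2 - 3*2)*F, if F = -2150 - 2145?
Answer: 34360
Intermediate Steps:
F = -4295
(-2 - 3*2)*F = (-2 - 3*2)*(-4295) = (-2 - 6)*(-4295) = -8*(-4295) = 34360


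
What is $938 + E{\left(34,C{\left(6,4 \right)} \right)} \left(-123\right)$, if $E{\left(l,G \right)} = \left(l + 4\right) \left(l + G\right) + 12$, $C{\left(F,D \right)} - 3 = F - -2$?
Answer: $-210868$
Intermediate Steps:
$C{\left(F,D \right)} = 5 + F$ ($C{\left(F,D \right)} = 3 + \left(F - -2\right) = 3 + \left(F + 2\right) = 3 + \left(2 + F\right) = 5 + F$)
$E{\left(l,G \right)} = 12 + \left(4 + l\right) \left(G + l\right)$ ($E{\left(l,G \right)} = \left(4 + l\right) \left(G + l\right) + 12 = 12 + \left(4 + l\right) \left(G + l\right)$)
$938 + E{\left(34,C{\left(6,4 \right)} \right)} \left(-123\right) = 938 + \left(12 + 34^{2} + 4 \left(5 + 6\right) + 4 \cdot 34 + \left(5 + 6\right) 34\right) \left(-123\right) = 938 + \left(12 + 1156 + 4 \cdot 11 + 136 + 11 \cdot 34\right) \left(-123\right) = 938 + \left(12 + 1156 + 44 + 136 + 374\right) \left(-123\right) = 938 + 1722 \left(-123\right) = 938 - 211806 = -210868$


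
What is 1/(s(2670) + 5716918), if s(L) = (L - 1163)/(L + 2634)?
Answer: 5304/30322534579 ≈ 1.7492e-7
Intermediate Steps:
s(L) = (-1163 + L)/(2634 + L)
1/(s(2670) + 5716918) = 1/((-1163 + 2670)/(2634 + 2670) + 5716918) = 1/(1507/5304 + 5716918) = 1/(30322534579/5304) = 5304/30322534579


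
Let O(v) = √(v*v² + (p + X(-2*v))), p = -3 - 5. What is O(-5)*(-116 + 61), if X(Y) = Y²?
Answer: -55*I*√33 ≈ -315.95*I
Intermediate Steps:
p = -8
O(v) = √(-8 + v³ + 4*v²) (O(v) = √(v*v² + (-8 + (-2*v)²)) = √(v³ + (-8 + 4*v²)) = √(-8 + v³ + 4*v²))
O(-5)*(-116 + 61) = √(-8 + (-5)³ + 4*(-5)²)*(-116 + 61) = √(-8 - 125 + 4*25)*(-55) = √(-8 - 125 + 100)*(-55) = √(-33)*(-55) = (I*√33)*(-55) = -55*I*√33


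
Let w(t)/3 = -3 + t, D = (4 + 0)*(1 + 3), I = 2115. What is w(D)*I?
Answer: 82485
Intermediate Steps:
D = 16 (D = 4*4 = 16)
w(t) = -9 + 3*t (w(t) = 3*(-3 + t) = -9 + 3*t)
w(D)*I = (-9 + 3*16)*2115 = (-9 + 48)*2115 = 39*2115 = 82485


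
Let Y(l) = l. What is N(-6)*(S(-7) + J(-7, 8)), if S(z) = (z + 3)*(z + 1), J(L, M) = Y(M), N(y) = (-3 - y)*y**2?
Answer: 3456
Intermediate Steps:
N(y) = y**2*(-3 - y)
J(L, M) = M
S(z) = (1 + z)*(3 + z) (S(z) = (3 + z)*(1 + z) = (1 + z)*(3 + z))
N(-6)*(S(-7) + J(-7, 8)) = ((-6)**2*(-3 - 1*(-6)))*((3 + (-7)**2 + 4*(-7)) + 8) = (36*(-3 + 6))*((3 + 49 - 28) + 8) = (36*3)*(24 + 8) = 108*32 = 3456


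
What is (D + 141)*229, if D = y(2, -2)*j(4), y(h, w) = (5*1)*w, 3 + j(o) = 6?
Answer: 25419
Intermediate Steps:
j(o) = 3 (j(o) = -3 + 6 = 3)
y(h, w) = 5*w
D = -30 (D = (5*(-2))*3 = -10*3 = -30)
(D + 141)*229 = (-30 + 141)*229 = 111*229 = 25419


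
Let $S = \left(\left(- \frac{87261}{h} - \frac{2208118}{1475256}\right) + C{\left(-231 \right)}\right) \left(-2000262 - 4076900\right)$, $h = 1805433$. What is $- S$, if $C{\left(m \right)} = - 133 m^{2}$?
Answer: $- \frac{1367558737862236908770587}{31708046022} \approx -4.313 \cdot 10^{13}$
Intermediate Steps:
$S = \frac{1367558737862236908770587}{31708046022}$ ($S = \left(\left(- \frac{87261}{1805433} - \frac{2208118}{1475256}\right) - 133 \left(-231\right)^{2}\right) \left(-2000262 - 4076900\right) = \left(\left(\left(-87261\right) \frac{1}{1805433} - \frac{1104059}{737628}\right) - 7097013\right) \left(-6077162\right) = \left(\left(- \frac{29087}{601811} - \frac{1104059}{737628}\right) - 7097013\right) \left(-6077162\right) = \left(- \frac{685890236485}{443912644308} - 7097013\right) \left(-6077162\right) = \left(- \frac{3150454493408488489}{443912644308}\right) \left(-6077162\right) = \frac{1367558737862236908770587}{31708046022} \approx 4.313 \cdot 10^{13}$)
$- S = \left(-1\right) \frac{1367558737862236908770587}{31708046022} = - \frac{1367558737862236908770587}{31708046022}$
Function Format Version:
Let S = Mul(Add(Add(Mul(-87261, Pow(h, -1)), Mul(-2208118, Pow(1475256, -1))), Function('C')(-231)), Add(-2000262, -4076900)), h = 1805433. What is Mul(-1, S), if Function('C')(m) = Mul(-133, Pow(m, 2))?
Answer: Rational(-1367558737862236908770587, 31708046022) ≈ -4.3130e+13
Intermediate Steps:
S = Rational(1367558737862236908770587, 31708046022) (S = Mul(Add(Add(Mul(-87261, Pow(1805433, -1)), Mul(-2208118, Pow(1475256, -1))), Mul(-133, Pow(-231, 2))), Add(-2000262, -4076900)) = Mul(Add(Add(Mul(-87261, Rational(1, 1805433)), Mul(-2208118, Rational(1, 1475256))), Mul(-133, 53361)), -6077162) = Mul(Add(Add(Rational(-29087, 601811), Rational(-1104059, 737628)), -7097013), -6077162) = Mul(Add(Rational(-685890236485, 443912644308), -7097013), -6077162) = Mul(Rational(-3150454493408488489, 443912644308), -6077162) = Rational(1367558737862236908770587, 31708046022) ≈ 4.3130e+13)
Mul(-1, S) = Mul(-1, Rational(1367558737862236908770587, 31708046022)) = Rational(-1367558737862236908770587, 31708046022)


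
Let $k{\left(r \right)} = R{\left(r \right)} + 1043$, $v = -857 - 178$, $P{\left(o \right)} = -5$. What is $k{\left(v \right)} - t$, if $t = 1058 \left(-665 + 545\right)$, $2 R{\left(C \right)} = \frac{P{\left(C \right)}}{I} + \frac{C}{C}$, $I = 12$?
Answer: $\frac{3072079}{24} \approx 1.28 \cdot 10^{5}$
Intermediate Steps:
$R{\left(C \right)} = \frac{7}{24}$ ($R{\left(C \right)} = \frac{- \frac{5}{12} + \frac{C}{C}}{2} = \frac{\left(-5\right) \frac{1}{12} + 1}{2} = \frac{- \frac{5}{12} + 1}{2} = \frac{1}{2} \cdot \frac{7}{12} = \frac{7}{24}$)
$t = -126960$ ($t = 1058 \left(-120\right) = -126960$)
$v = -1035$ ($v = -857 - 178 = -1035$)
$k{\left(r \right)} = \frac{25039}{24}$ ($k{\left(r \right)} = \frac{7}{24} + 1043 = \frac{25039}{24}$)
$k{\left(v \right)} - t = \frac{25039}{24} - -126960 = \frac{25039}{24} + 126960 = \frac{3072079}{24}$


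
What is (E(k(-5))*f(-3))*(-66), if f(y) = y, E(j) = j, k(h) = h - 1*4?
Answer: -1782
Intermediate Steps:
k(h) = -4 + h (k(h) = h - 4 = -4 + h)
(E(k(-5))*f(-3))*(-66) = ((-4 - 5)*(-3))*(-66) = -9*(-3)*(-66) = 27*(-66) = -1782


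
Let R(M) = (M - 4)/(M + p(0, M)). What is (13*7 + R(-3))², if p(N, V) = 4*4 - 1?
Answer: 1177225/144 ≈ 8175.2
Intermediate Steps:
p(N, V) = 15 (p(N, V) = 16 - 1 = 15)
R(M) = (-4 + M)/(15 + M) (R(M) = (M - 4)/(M + 15) = (-4 + M)/(15 + M))
(13*7 + R(-3))² = (13*7 + (-4 - 3)/(15 - 3))² = (91 - 7/12)² = (1085/12)² = 1177225/144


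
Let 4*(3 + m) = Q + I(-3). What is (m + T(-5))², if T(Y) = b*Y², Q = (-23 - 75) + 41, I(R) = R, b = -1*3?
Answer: 8649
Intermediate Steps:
b = -3
Q = -57 (Q = -98 + 41 = -57)
T(Y) = -3*Y²
m = -18 (m = -3 + (-57 - 3)/4 = -3 + (¼)*(-60) = -3 - 15 = -18)
(m + T(-5))² = (-18 - 3*(-5)²)² = (-18 - 3*25)² = (-18 - 75)² = (-93)² = 8649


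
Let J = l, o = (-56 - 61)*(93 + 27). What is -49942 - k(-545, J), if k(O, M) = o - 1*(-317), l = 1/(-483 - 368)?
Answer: -36219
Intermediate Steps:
o = -14040 (o = -117*120 = -14040)
l = -1/851 (l = 1/(-851) = -1/851 ≈ -0.0011751)
J = -1/851 ≈ -0.0011751
k(O, M) = -13723 (k(O, M) = -14040 - 1*(-317) = -14040 + 317 = -13723)
-49942 - k(-545, J) = -49942 - 1*(-13723) = -49942 + 13723 = -36219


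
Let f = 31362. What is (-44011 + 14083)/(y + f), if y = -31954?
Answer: 3741/74 ≈ 50.554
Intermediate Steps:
(-44011 + 14083)/(y + f) = (-44011 + 14083)/(-31954 + 31362) = -29928/(-592) = -29928*(-1/592) = 3741/74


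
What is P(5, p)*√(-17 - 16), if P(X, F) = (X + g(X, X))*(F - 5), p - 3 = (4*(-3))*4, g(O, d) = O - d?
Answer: -250*I*√33 ≈ -1436.1*I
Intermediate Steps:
p = -45 (p = 3 + (4*(-3))*4 = 3 - 12*4 = 3 - 48 = -45)
P(X, F) = X*(-5 + F) (P(X, F) = (X + (X - X))*(F - 5) = (X + 0)*(-5 + F) = X*(-5 + F))
P(5, p)*√(-17 - 16) = (5*(-5 - 45))*√(-17 - 16) = (5*(-50))*√(-33) = -250*I*√33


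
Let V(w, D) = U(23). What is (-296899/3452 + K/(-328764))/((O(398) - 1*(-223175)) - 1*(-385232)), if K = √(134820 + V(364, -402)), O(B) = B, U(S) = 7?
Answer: -296899/2101594860 - √134827/200153167020 ≈ -0.00014128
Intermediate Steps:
V(w, D) = 7
K = √134827 (K = √(134820 + 7) = √134827 ≈ 367.19)
(-296899/3452 + K/(-328764))/((O(398) - 1*(-223175)) - 1*(-385232)) = (-296899/3452 + √134827/(-328764))/((398 - 1*(-223175)) - 1*(-385232)) = (-296899*1/3452 + √134827*(-1/328764))/((398 + 223175) + 385232) = (-296899/3452 - √134827/328764)/(223573 + 385232) = (-296899/3452 - √134827/328764)/608805 = (-296899/3452 - √134827/328764)*(1/608805) = -296899/2101594860 - √134827/200153167020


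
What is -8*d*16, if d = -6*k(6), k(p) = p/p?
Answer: 768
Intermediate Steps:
k(p) = 1
d = -6 (d = -6*1 = -6)
-8*d*16 = -8*(-6)*16 = 48*16 = 768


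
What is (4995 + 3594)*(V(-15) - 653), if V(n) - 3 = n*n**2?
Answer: -34570725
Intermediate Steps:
V(n) = 3 + n**3 (V(n) = 3 + n*n**2 = 3 + n**3)
(4995 + 3594)*(V(-15) - 653) = (4995 + 3594)*((3 + (-15)**3) - 653) = 8589*((3 - 3375) - 653) = 8589*(-3372 - 653) = 8589*(-4025) = -34570725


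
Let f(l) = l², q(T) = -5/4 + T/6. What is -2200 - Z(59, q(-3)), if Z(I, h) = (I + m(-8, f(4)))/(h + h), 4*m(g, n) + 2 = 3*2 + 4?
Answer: -15278/7 ≈ -2182.6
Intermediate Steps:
q(T) = -5/4 + T/6 (q(T) = -5*¼ + T*(⅙) = -5/4 + T/6)
m(g, n) = 2 (m(g, n) = -½ + (3*2 + 4)/4 = -½ + (6 + 4)/4 = -½ + (¼)*10 = -½ + 5/2 = 2)
Z(I, h) = (2 + I)/(2*h) (Z(I, h) = (I + 2)/(h + h) = (2 + I)/((2*h)) = (2 + I)*(1/(2*h)) = (2 + I)/(2*h))
-2200 - Z(59, q(-3)) = -2200 - (2 + 59)/(2*(-5/4 + (⅙)*(-3))) = -2200 - 61/(2*(-5/4 - ½)) = -2200 - 61/(2*(-7/4)) = -2200 - (-4)*61/(2*7) = -2200 - 1*(-122/7) = -2200 + 122/7 = -15278/7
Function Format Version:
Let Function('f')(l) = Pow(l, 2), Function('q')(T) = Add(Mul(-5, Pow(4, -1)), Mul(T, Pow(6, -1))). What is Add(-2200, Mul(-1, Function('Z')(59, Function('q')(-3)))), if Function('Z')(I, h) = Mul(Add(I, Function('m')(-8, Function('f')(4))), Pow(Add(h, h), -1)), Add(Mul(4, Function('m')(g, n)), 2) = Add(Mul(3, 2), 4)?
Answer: Rational(-15278, 7) ≈ -2182.6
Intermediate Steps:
Function('q')(T) = Add(Rational(-5, 4), Mul(Rational(1, 6), T)) (Function('q')(T) = Add(Mul(-5, Rational(1, 4)), Mul(T, Rational(1, 6))) = Add(Rational(-5, 4), Mul(Rational(1, 6), T)))
Function('m')(g, n) = 2 (Function('m')(g, n) = Add(Rational(-1, 2), Mul(Rational(1, 4), Add(Mul(3, 2), 4))) = Add(Rational(-1, 2), Mul(Rational(1, 4), Add(6, 4))) = Add(Rational(-1, 2), Mul(Rational(1, 4), 10)) = Add(Rational(-1, 2), Rational(5, 2)) = 2)
Function('Z')(I, h) = Mul(Rational(1, 2), Pow(h, -1), Add(2, I)) (Function('Z')(I, h) = Mul(Add(I, 2), Pow(Add(h, h), -1)) = Mul(Add(2, I), Pow(Mul(2, h), -1)) = Mul(Add(2, I), Mul(Rational(1, 2), Pow(h, -1))) = Mul(Rational(1, 2), Pow(h, -1), Add(2, I)))
Add(-2200, Mul(-1, Function('Z')(59, Function('q')(-3)))) = Add(-2200, Mul(-1, Mul(Rational(1, 2), Pow(Add(Rational(-5, 4), Mul(Rational(1, 6), -3)), -1), Add(2, 59)))) = Add(-2200, Mul(-1, Mul(Rational(1, 2), Pow(Add(Rational(-5, 4), Rational(-1, 2)), -1), 61))) = Add(-2200, Mul(-1, Mul(Rational(1, 2), Pow(Rational(-7, 4), -1), 61))) = Add(-2200, Mul(-1, Mul(Rational(1, 2), Rational(-4, 7), 61))) = Add(-2200, Mul(-1, Rational(-122, 7))) = Add(-2200, Rational(122, 7)) = Rational(-15278, 7)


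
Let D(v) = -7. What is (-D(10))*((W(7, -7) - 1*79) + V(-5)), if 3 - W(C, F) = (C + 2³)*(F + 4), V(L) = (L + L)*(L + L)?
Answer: 483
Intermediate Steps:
V(L) = 4*L² (V(L) = (2*L)*(2*L) = 4*L²)
W(C, F) = 3 - (4 + F)*(8 + C) (W(C, F) = 3 - (C + 2³)*(F + 4) = 3 - (C + 8)*(4 + F) = 3 - (8 + C)*(4 + F) = 3 - (4 + F)*(8 + C))
(-D(10))*((W(7, -7) - 1*79) + V(-5)) = (-1*(-7))*(((-29 - 8*(-7) - 4*7 - 1*7*(-7)) - 1*79) + 4*(-5)²) = 7*(((-29 + 56 - 28 + 49) - 79) + 4*25) = 7*((48 - 79) + 100) = 7*(-31 + 100) = 7*69 = 483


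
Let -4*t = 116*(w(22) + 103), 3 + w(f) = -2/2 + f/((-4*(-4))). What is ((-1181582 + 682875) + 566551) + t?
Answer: 519465/8 ≈ 64933.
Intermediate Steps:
w(f) = -4 + f/16 (w(f) = -3 + (-2/2 + f/((-4*(-4)))) = -3 + (-2*½ + f/16) = -3 + (-1 + f*(1/16)) = -3 + (-1 + f/16) = -4 + f/16)
t = -23287/8 (t = -29*((-4 + (1/16)*22) + 103) = -29*((-4 + 11/8) + 103) = -29*(-21/8 + 103) = -29*803/8 = -¼*23287/2 = -23287/8 ≈ -2910.9)
((-1181582 + 682875) + 566551) + t = ((-1181582 + 682875) + 566551) - 23287/8 = (-498707 + 566551) - 23287/8 = 67844 - 23287/8 = 519465/8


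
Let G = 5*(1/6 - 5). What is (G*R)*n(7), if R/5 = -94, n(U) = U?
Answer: 238525/3 ≈ 79508.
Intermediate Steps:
R = -470 (R = 5*(-94) = -470)
G = -145/6 (G = 5*(⅙ - 5) = 5*(-29/6) = -145/6 ≈ -24.167)
(G*R)*n(7) = -145/6*(-470)*7 = (34075/3)*7 = 238525/3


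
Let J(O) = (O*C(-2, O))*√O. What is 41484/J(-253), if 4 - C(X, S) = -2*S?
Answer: -20742*I*√253/16066259 ≈ -0.020535*I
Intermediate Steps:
C(X, S) = 4 + 2*S (C(X, S) = 4 - (-2)*S = 4 + 2*S)
J(O) = O^(3/2)*(4 + 2*O) (J(O) = (O*(4 + 2*O))*√O = O^(3/2)*(4 + 2*O))
41484/J(-253) = 41484/((2*(-253)^(3/2)*(2 - 253))) = 41484/((2*(-253*I*√253)*(-251))) = 41484/((127006*I*√253)) = 41484*(-I*√253/32132518) = -20742*I*√253/16066259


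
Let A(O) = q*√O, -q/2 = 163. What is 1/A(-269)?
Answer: I*√269/87694 ≈ 0.00018703*I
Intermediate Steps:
q = -326 (q = -2*163 = -326)
A(O) = -326*√O
1/A(-269) = 1/(-326*I*√269) = I*√269/87694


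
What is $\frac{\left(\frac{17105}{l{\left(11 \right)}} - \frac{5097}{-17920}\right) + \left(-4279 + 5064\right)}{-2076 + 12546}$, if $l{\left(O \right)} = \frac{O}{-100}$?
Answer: $- \frac{2772487703}{187622400} \approx -14.777$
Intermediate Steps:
$l{\left(O \right)} = - \frac{O}{100}$ ($l{\left(O \right)} = O \left(- \frac{1}{100}\right) = - \frac{O}{100}$)
$\frac{\left(\frac{17105}{l{\left(11 \right)}} - \frac{5097}{-17920}\right) + \left(-4279 + 5064\right)}{-2076 + 12546} = \frac{\left(\frac{17105}{\left(- \frac{1}{100}\right) 11} - \frac{5097}{-17920}\right) + \left(-4279 + 5064\right)}{-2076 + 12546} = \frac{\left(\frac{17105}{- \frac{11}{100}} - - \frac{5097}{17920}\right) + 785}{10470} = \left(\left(17105 \left(- \frac{100}{11}\right) + \frac{5097}{17920}\right) + 785\right) \frac{1}{10470} = \left(\left(-155500 + \frac{5097}{17920}\right) + 785\right) \frac{1}{10470} = \left(- \frac{2786554903}{17920} + 785\right) \frac{1}{10470} = \left(- \frac{2772487703}{17920}\right) \frac{1}{10470} = - \frac{2772487703}{187622400}$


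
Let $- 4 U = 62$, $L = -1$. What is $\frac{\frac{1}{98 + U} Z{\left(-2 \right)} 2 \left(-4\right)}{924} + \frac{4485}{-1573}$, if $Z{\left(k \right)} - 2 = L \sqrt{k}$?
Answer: $- \frac{108683}{38115} + \frac{4 i \sqrt{2}}{38115} \approx -2.8514 + 0.00014842 i$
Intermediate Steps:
$Z{\left(k \right)} = 2 - \sqrt{k}$
$U = - \frac{31}{2}$ ($U = \left(- \frac{1}{4}\right) 62 = - \frac{31}{2} \approx -15.5$)
$\frac{\frac{1}{98 + U} Z{\left(-2 \right)} 2 \left(-4\right)}{924} + \frac{4485}{-1573} = \frac{\frac{1}{98 - \frac{31}{2}} \left(2 - \sqrt{-2}\right) 2 \left(-4\right)}{924} + \frac{4485}{-1573} = \frac{\left(2 - i \sqrt{2}\right) 2 \left(-4\right)}{\frac{165}{2}} \cdot \frac{1}{924} + 4485 \left(- \frac{1}{1573}\right) = \frac{2 \left(2 - i \sqrt{2}\right) 2 \left(-4\right)}{165} \cdot \frac{1}{924} - \frac{345}{121} = \frac{2 \left(4 - 2 i \sqrt{2}\right) \left(-4\right)}{165} \cdot \frac{1}{924} - \frac{345}{121} = \frac{2 \left(-16 + 8 i \sqrt{2}\right)}{165} \cdot \frac{1}{924} - \frac{345}{121} = \left(- \frac{32}{165} + \frac{16 i \sqrt{2}}{165}\right) \frac{1}{924} - \frac{345}{121} = \left(- \frac{8}{38115} + \frac{4 i \sqrt{2}}{38115}\right) - \frac{345}{121} = - \frac{108683}{38115} + \frac{4 i \sqrt{2}}{38115}$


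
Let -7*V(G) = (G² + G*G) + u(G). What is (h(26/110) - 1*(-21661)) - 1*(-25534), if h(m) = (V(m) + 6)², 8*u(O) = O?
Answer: 1355350840706361/28696360000 ≈ 47231.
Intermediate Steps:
u(O) = O/8
V(G) = -2*G²/7 - G/56 (V(G) = -((G² + G*G) + G/8)/7 = -((G² + G²) + G/8)/7 = -(2*G² + G/8)/7 = -2*G²/7 - G/56)
h(m) = (6 + m*(-1 - 16*m)/56)² (h(m) = (m*(-1 - 16*m)/56 + 6)² = (6 + m*(-1 - 16*m)/56)²)
(h(26/110) - 1*(-21661)) - 1*(-25534) = ((-336 + 26/110 + 16*(26/110)²)²/3136 - 1*(-21661)) - 1*(-25534) = ((-336 + 26*(1/110) + 16*(26*(1/110))²)²/3136 + 21661) + 25534 = ((-336 + 13/55 + 16*(13/55)²)²/3136 + 21661) + 25534 = ((-336 + 13/55 + 16*(169/3025))²/3136 + 21661) + 25534 = ((-336 + 13/55 + 2704/3025)²/3136 + 21661) + 25534 = ((-1012981/3025)²/3136 + 21661) + 25534 = ((1/3136)*(1026130506361/9150625) + 21661) + 25534 = (1026130506361/28696360000 + 21661) + 25534 = 622617984466361/28696360000 + 25534 = 1355350840706361/28696360000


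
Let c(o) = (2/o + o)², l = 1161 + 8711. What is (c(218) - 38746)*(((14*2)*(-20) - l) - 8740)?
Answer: -2000386215196/11881 ≈ -1.6837e+8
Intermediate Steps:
l = 9872
c(o) = (o + 2/o)²
(c(218) - 38746)*(((14*2)*(-20) - l) - 8740) = ((2 + 218²)²/218² - 38746)*(((14*2)*(-20) - 1*9872) - 8740) = ((2 + 47524)²/47524 - 38746)*((28*(-20) - 9872) - 8740) = ((1/47524)*47526² - 38746)*((-560 - 9872) - 8740) = ((1/47524)*2258720676 - 38746)*(-10432 - 8740) = (564680169/11881 - 38746)*(-19172) = (104338943/11881)*(-19172) = -2000386215196/11881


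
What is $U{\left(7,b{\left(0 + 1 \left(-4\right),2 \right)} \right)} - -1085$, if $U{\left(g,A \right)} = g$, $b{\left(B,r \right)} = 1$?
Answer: $1092$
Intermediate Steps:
$U{\left(7,b{\left(0 + 1 \left(-4\right),2 \right)} \right)} - -1085 = 7 - -1085 = 7 + 1085 = 1092$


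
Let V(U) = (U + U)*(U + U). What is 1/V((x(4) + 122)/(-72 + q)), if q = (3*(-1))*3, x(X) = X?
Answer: 81/784 ≈ 0.10332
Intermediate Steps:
q = -9 (q = -3*3 = -9)
V(U) = 4*U**2 (V(U) = (2*U)*(2*U) = 4*U**2)
1/V((x(4) + 122)/(-72 + q)) = 1/(4*((4 + 122)/(-72 - 9))**2) = 1/(4*(126/(-81))**2) = 1/(4*(126*(-1/81))**2) = 1/(4*(-14/9)**2) = 1/(4*(196/81)) = 1/(784/81) = 81/784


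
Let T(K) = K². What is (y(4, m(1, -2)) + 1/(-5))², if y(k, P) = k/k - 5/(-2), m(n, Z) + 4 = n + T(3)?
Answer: 1089/100 ≈ 10.890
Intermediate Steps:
m(n, Z) = 5 + n (m(n, Z) = -4 + (n + 3²) = -4 + (n + 9) = -4 + (9 + n) = 5 + n)
y(k, P) = 7/2 (y(k, P) = 1 - 5*(-½) = 1 + 5/2 = 7/2)
(y(4, m(1, -2)) + 1/(-5))² = (7/2 + 1/(-5))² = (7/2 - ⅕)² = (33/10)² = 1089/100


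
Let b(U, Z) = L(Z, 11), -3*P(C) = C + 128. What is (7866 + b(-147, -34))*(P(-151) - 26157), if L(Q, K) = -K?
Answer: -616209040/3 ≈ -2.0540e+8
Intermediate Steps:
P(C) = -128/3 - C/3 (P(C) = -(C + 128)/3 = -(128 + C)/3 = -128/3 - C/3)
b(U, Z) = -11 (b(U, Z) = -1*11 = -11)
(7866 + b(-147, -34))*(P(-151) - 26157) = (7866 - 11)*((-128/3 - ⅓*(-151)) - 26157) = 7855*((-128/3 + 151/3) - 26157) = 7855*(23/3 - 26157) = 7855*(-78448/3) = -616209040/3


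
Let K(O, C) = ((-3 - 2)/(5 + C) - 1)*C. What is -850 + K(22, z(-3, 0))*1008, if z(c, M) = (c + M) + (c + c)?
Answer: -3118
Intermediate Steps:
z(c, M) = M + 3*c (z(c, M) = (M + c) + 2*c = M + 3*c)
K(O, C) = C*(-1 - 5/(5 + C)) (K(O, C) = (-5/(5 + C) - 1)*C = (-1 - 5/(5 + C))*C = C*(-1 - 5/(5 + C)))
-850 + K(22, z(-3, 0))*1008 = -850 - (0 + 3*(-3))*(10 + (0 + 3*(-3)))/(5 + (0 + 3*(-3)))*1008 = -850 - (0 - 9)*(10 + (0 - 9))/(5 + (0 - 9))*1008 = -850 - 1*(-9)*(10 - 9)/(5 - 9)*1008 = -850 - 1*(-9)*1/(-4)*1008 = -850 - 1*(-9)*(-¼)*1*1008 = -850 - 9/4*1008 = -850 - 2268 = -3118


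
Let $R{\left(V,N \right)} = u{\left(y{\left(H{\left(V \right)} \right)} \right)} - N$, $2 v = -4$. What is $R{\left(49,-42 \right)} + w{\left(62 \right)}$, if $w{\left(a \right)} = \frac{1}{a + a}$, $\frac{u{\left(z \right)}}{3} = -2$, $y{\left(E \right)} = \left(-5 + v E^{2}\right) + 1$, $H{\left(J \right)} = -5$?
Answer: $\frac{4465}{124} \approx 36.008$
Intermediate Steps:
$v = -2$ ($v = \frac{1}{2} \left(-4\right) = -2$)
$y{\left(E \right)} = -4 - 2 E^{2}$ ($y{\left(E \right)} = \left(-5 - 2 E^{2}\right) + 1 = -4 - 2 E^{2}$)
$u{\left(z \right)} = -6$ ($u{\left(z \right)} = 3 \left(-2\right) = -6$)
$w{\left(a \right)} = \frac{1}{2 a}$
$R{\left(V,N \right)} = -6 - N$
$R{\left(49,-42 \right)} + w{\left(62 \right)} = \left(-6 - -42\right) + \frac{1}{2 \cdot 62} = \left(-6 + 42\right) + \frac{1}{2} \cdot \frac{1}{62} = 36 + \frac{1}{124} = \frac{4465}{124}$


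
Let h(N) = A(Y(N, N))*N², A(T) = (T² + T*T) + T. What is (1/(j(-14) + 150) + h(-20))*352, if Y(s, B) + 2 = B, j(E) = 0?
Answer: 9989760176/75 ≈ 1.3320e+8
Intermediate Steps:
Y(s, B) = -2 + B
A(T) = T + 2*T² (A(T) = (T² + T²) + T = 2*T² + T = T + 2*T²)
h(N) = N²*(-3 + 2*N)*(-2 + N) (h(N) = ((-2 + N)*(1 + 2*(-2 + N)))*N² = ((-2 + N)*(1 + (-4 + 2*N)))*N² = ((-2 + N)*(-3 + 2*N))*N² = ((-3 + 2*N)*(-2 + N))*N² = N²*(-3 + 2*N)*(-2 + N))
(1/(j(-14) + 150) + h(-20))*352 = (1/(0 + 150) + (-20)²*(-3 + 2*(-20))*(-2 - 20))*352 = (1/150 + 400*(-3 - 40)*(-22))*352 = (1/150 + 400*(-43)*(-22))*352 = (1/150 + 378400)*352 = (56760001/150)*352 = 9989760176/75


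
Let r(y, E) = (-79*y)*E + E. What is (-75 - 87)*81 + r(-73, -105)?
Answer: -618762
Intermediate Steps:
r(y, E) = E - 79*E*y (r(y, E) = -79*E*y + E = E - 79*E*y)
(-75 - 87)*81 + r(-73, -105) = (-75 - 87)*81 - 105*(1 - 79*(-73)) = -162*81 - 105*(1 + 5767) = -13122 - 105*5768 = -13122 - 605640 = -618762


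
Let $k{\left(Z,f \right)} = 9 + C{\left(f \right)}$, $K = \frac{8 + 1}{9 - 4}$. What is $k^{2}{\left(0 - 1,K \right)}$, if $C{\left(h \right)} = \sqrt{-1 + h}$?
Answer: $\frac{409}{5} + \frac{36 \sqrt{5}}{5} \approx 97.9$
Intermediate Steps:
$K = \frac{9}{5} \approx 1.8$
$k{\left(Z,f \right)} = 9 + \sqrt{-1 + f}$
$k^{2}{\left(0 - 1,K \right)} = \left(9 + \sqrt{-1 + \frac{9}{5}}\right)^{2} = \left(9 + \sqrt{\frac{4}{5}}\right)^{2} = \left(9 + \frac{2 \sqrt{5}}{5}\right)^{2}$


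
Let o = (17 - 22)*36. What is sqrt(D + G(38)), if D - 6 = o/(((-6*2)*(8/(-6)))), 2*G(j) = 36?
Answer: sqrt(51)/2 ≈ 3.5707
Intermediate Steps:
G(j) = 18 (G(j) = (1/2)*36 = 18)
o = -180 (o = -5*36 = -180)
D = -21/4 (D = 6 - 180/((-6*2)*(8/(-6))) = 6 - 180/((-96*(-1)/6)) = 6 - 180/((-12*(-4/3))) = 6 - 180/16 = 6 - 180*1/16 = 6 - 45/4 = -21/4 ≈ -5.2500)
sqrt(D + G(38)) = sqrt(-21/4 + 18) = sqrt(51/4) = sqrt(51)/2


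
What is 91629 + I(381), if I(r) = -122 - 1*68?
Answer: 91439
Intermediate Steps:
I(r) = -190 (I(r) = -122 - 68 = -190)
91629 + I(381) = 91629 - 190 = 91439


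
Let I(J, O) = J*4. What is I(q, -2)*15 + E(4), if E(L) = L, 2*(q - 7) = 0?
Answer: 424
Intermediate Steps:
q = 7 (q = 7 + (½)*0 = 7 + 0 = 7)
I(J, O) = 4*J
I(q, -2)*15 + E(4) = (4*7)*15 + 4 = 28*15 + 4 = 420 + 4 = 424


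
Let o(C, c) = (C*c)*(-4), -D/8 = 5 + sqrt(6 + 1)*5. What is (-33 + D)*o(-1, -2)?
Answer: 584 + 320*sqrt(7) ≈ 1430.6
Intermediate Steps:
D = -40 - 40*sqrt(7) (D = -8*(5 + sqrt(6 + 1)*5) = -8*(5 + sqrt(7)*5) = -8*(5 + 5*sqrt(7)) = -40 - 40*sqrt(7) ≈ -145.83)
o(C, c) = -4*C*c
(-33 + D)*o(-1, -2) = (-33 + (-40 - 40*sqrt(7)))*(-4*(-1)*(-2)) = (-73 - 40*sqrt(7))*(-8) = 584 + 320*sqrt(7)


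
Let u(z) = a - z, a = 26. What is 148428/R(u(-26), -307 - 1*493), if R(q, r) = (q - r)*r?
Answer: -12369/56800 ≈ -0.21776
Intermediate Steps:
u(z) = 26 - z
R(q, r) = r*(q - r)
148428/R(u(-26), -307 - 1*493) = 148428/(((-307 - 1*493)*((26 - 1*(-26)) - (-307 - 1*493)))) = 148428/(((-307 - 493)*((26 + 26) - (-307 - 493)))) = 148428/((-800*(52 - 1*(-800)))) = 148428/((-800*(52 + 800))) = 148428/((-800*852)) = 148428/(-681600) = 148428*(-1/681600) = -12369/56800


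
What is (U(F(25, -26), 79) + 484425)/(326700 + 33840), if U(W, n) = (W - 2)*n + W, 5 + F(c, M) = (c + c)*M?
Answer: 379867/360540 ≈ 1.0536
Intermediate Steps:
F(c, M) = -5 + 2*M*c (F(c, M) = -5 + (c + c)*M = -5 + (2*c)*M = -5 + 2*M*c)
U(W, n) = W + n*(-2 + W) (U(W, n) = (-2 + W)*n + W = n*(-2 + W) + W = W + n*(-2 + W))
(U(F(25, -26), 79) + 484425)/(326700 + 33840) = (((-5 + 2*(-26)*25) - 2*79 + (-5 + 2*(-26)*25)*79) + 484425)/(326700 + 33840) = (((-5 - 1300) - 158 + (-5 - 1300)*79) + 484425)/360540 = ((-1305 - 158 - 1305*79) + 484425)*(1/360540) = ((-1305 - 158 - 103095) + 484425)*(1/360540) = (-104558 + 484425)*(1/360540) = 379867*(1/360540) = 379867/360540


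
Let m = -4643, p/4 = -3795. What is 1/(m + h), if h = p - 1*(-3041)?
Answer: -1/16782 ≈ -5.9588e-5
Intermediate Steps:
p = -15180 (p = 4*(-3795) = -15180)
h = -12139 (h = -15180 - 1*(-3041) = -15180 + 3041 = -12139)
1/(m + h) = 1/(-4643 - 12139) = 1/(-16782) = -1/16782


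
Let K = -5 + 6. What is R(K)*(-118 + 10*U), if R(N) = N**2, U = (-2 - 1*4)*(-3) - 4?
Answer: 22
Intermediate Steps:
U = 14 (U = (-2 - 4)*(-3) - 4 = -6*(-3) - 4 = 18 - 4 = 14)
K = 1
R(K)*(-118 + 10*U) = 1**2*(-118 + 10*14) = 1*(-118 + 140) = 1*22 = 22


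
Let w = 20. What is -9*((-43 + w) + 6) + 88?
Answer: 241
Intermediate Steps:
-9*((-43 + w) + 6) + 88 = -9*((-43 + 20) + 6) + 88 = -9*(-23 + 6) + 88 = -9*(-17) + 88 = 153 + 88 = 241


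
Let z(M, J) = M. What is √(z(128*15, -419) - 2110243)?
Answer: 7*I*√43027 ≈ 1452.0*I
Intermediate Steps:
√(z(128*15, -419) - 2110243) = √(128*15 - 2110243) = √(1920 - 2110243) = √(-2108323) = 7*I*√43027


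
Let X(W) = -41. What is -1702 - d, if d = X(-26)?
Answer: -1661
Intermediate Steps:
d = -41
-1702 - d = -1702 - 1*(-41) = -1702 + 41 = -1661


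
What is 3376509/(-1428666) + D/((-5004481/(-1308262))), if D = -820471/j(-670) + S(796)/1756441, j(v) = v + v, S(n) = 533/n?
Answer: 44008215192087421835307909/279061515831385531655230 ≈ 157.70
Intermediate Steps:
j(v) = 2*v
D = 71695168004261/117093139265 (D = -820471/(2*(-670)) + (533/796)/1756441 = -820471/(-1340) + (533*(1/796))*(1/1756441) = -820471*(-1/1340) + (533/796)*(1/1756441) = 820471/1340 + 533/1398127036 = 71695168004261/117093139265 ≈ 612.29)
3376509/(-1428666) + D/((-5004481/(-1308262))) = 3376509/(-1428666) + 71695168004261/(117093139265*((-5004481/(-1308262)))) = 3376509*(-1/1428666) + 71695168004261/(117093139265*((-5004481*(-1/1308262)))) = -1125503/476222 + 71695168004261/(117093139265*(5004481/1308262)) = -1125503/476222 + (71695168004261/117093139265)*(1308262/5004481) = -1125503/476222 + 93796063883590504382/585990390682046465 = 44008215192087421835307909/279061515831385531655230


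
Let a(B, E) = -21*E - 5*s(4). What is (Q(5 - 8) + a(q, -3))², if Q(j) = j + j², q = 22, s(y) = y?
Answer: 2401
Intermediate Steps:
a(B, E) = -20 - 21*E (a(B, E) = -21*E - 5*4 = -21*E - 20 = -20 - 21*E)
(Q(5 - 8) + a(q, -3))² = ((5 - 8)*(1 + (5 - 8)) + (-20 - 21*(-3)))² = (-3*(1 - 3) + (-20 + 63))² = (-3*(-2) + 43)² = (6 + 43)² = 49² = 2401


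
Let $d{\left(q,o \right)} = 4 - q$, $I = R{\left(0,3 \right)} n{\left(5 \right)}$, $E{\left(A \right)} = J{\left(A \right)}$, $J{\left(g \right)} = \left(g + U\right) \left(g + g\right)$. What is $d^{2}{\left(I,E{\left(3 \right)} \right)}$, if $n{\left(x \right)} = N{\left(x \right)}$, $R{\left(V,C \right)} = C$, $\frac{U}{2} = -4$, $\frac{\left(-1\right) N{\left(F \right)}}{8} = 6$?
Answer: $21904$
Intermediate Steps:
$N{\left(F \right)} = -48$ ($N{\left(F \right)} = \left(-8\right) 6 = -48$)
$U = -8$ ($U = 2 \left(-4\right) = -8$)
$n{\left(x \right)} = -48$
$J{\left(g \right)} = 2 g \left(-8 + g\right)$ ($J{\left(g \right)} = \left(g - 8\right) \left(g + g\right) = \left(-8 + g\right) 2 g = 2 g \left(-8 + g\right)$)
$E{\left(A \right)} = 2 A \left(-8 + A\right)$
$I = -144$ ($I = 3 \left(-48\right) = -144$)
$d^{2}{\left(I,E{\left(3 \right)} \right)} = \left(4 - -144\right)^{2} = \left(4 + 144\right)^{2} = 148^{2} = 21904$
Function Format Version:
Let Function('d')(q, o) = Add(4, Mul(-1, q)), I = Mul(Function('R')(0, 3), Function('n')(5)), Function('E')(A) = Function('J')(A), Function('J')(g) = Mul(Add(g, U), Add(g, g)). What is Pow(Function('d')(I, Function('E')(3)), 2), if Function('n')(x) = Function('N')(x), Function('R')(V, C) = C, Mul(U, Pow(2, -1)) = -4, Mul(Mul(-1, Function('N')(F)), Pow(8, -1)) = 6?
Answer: 21904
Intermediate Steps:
Function('N')(F) = -48 (Function('N')(F) = Mul(-8, 6) = -48)
U = -8 (U = Mul(2, -4) = -8)
Function('n')(x) = -48
Function('J')(g) = Mul(2, g, Add(-8, g)) (Function('J')(g) = Mul(Add(g, -8), Add(g, g)) = Mul(Add(-8, g), Mul(2, g)) = Mul(2, g, Add(-8, g)))
Function('E')(A) = Mul(2, A, Add(-8, A))
I = -144 (I = Mul(3, -48) = -144)
Pow(Function('d')(I, Function('E')(3)), 2) = Pow(Add(4, Mul(-1, -144)), 2) = Pow(Add(4, 144), 2) = Pow(148, 2) = 21904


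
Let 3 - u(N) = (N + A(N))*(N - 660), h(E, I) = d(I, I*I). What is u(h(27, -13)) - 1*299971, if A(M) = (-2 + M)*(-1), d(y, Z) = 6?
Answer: -298660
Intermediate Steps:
h(E, I) = 6
A(M) = 2 - M
u(N) = 1323 - 2*N (u(N) = 3 - (N + (2 - N))*(N - 660) = 3 - 2*(-660 + N) = 3 - (-1320 + 2*N) = 3 + (1320 - 2*N) = 1323 - 2*N)
u(h(27, -13)) - 1*299971 = (1323 - 2*6) - 1*299971 = (1323 - 12) - 299971 = 1311 - 299971 = -298660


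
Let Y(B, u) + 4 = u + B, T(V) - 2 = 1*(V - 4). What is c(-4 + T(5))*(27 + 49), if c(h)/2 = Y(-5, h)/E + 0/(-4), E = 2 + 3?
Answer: -304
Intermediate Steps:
T(V) = -2 + V (T(V) = 2 + 1*(V - 4) = 2 + 1*(-4 + V) = 2 + (-4 + V) = -2 + V)
Y(B, u) = -4 + B + u (Y(B, u) = -4 + (u + B) = -4 + (B + u) = -4 + B + u)
E = 5
c(h) = -18/5 + 2*h/5 (c(h) = 2*((-4 - 5 + h)/5 + 0/(-4)) = 2*((-9 + h)*(⅕) + 0*(-¼)) = 2*((-9/5 + h/5) + 0) = 2*(-9/5 + h/5) = -18/5 + 2*h/5)
c(-4 + T(5))*(27 + 49) = (-18/5 + 2*(-4 + (-2 + 5))/5)*(27 + 49) = (-18/5 + 2*(-4 + 3)/5)*76 = (-18/5 + (⅖)*(-1))*76 = (-18/5 - ⅖)*76 = -4*76 = -304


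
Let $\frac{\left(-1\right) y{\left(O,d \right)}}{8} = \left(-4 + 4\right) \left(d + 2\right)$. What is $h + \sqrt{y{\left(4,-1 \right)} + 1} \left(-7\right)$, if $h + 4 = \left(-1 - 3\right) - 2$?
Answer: $-17$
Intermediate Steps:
$y{\left(O,d \right)} = 0$ ($y{\left(O,d \right)} = - 8 \left(-4 + 4\right) \left(d + 2\right) = - 8 \cdot 0 \left(2 + d\right) = \left(-8\right) 0 = 0$)
$h = -10$ ($h = -4 - 6 = -10$)
$h + \sqrt{y{\left(4,-1 \right)} + 1} \left(-7\right) = -10 + \sqrt{0 + 1} \left(-7\right) = -10 + \sqrt{1} \left(-7\right) = -10 + 1 \left(-7\right) = -10 - 7 = -17$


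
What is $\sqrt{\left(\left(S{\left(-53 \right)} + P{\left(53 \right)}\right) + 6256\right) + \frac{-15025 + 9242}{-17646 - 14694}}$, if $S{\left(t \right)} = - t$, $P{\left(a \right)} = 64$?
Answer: $\frac{\sqrt{34007919495}}{2310} \approx 79.832$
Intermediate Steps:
$\sqrt{\left(\left(S{\left(-53 \right)} + P{\left(53 \right)}\right) + 6256\right) + \frac{-15025 + 9242}{-17646 - 14694}} = \sqrt{\left(\left(\left(-1\right) \left(-53\right) + 64\right) + 6256\right) + \frac{-15025 + 9242}{-17646 - 14694}} = \sqrt{\left(\left(53 + 64\right) + 6256\right) - \frac{5783}{-32340}} = \sqrt{\left(117 + 6256\right) - - \frac{5783}{32340}} = \sqrt{6373 + \frac{5783}{32340}} = \sqrt{\frac{206108603}{32340}} = \frac{\sqrt{34007919495}}{2310}$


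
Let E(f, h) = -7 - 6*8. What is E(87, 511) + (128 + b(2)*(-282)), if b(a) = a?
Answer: -491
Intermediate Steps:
E(f, h) = -55 (E(f, h) = -7 - 48 = -55)
E(87, 511) + (128 + b(2)*(-282)) = -55 + (128 + 2*(-282)) = -55 + (128 - 564) = -55 - 436 = -491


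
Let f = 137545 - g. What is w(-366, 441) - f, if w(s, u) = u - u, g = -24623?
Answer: -162168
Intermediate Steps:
f = 162168 (f = 137545 - 1*(-24623) = 137545 + 24623 = 162168)
w(s, u) = 0
w(-366, 441) - f = 0 - 1*162168 = 0 - 162168 = -162168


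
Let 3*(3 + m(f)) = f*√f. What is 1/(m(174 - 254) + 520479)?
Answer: 1171071/609514477796 + 60*I*√5/152378619449 ≈ 1.9213e-6 + 8.8047e-10*I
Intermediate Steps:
m(f) = -3 + f^(3/2)/3 (m(f) = -3 + (f*√f)/3 = -3 + f^(3/2)/3)
1/(m(174 - 254) + 520479) = 1/((-3 + (174 - 254)^(3/2)/3) + 520479) = 1/((-3 + (-80)^(3/2)/3) + 520479) = 1/((-3 + (-320*I*√5)/3) + 520479) = 1/((-3 - 320*I*√5/3) + 520479) = 1/(520476 - 320*I*√5/3)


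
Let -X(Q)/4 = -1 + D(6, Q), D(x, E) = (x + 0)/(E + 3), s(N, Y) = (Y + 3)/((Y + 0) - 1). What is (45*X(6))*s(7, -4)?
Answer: 12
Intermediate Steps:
s(N, Y) = (3 + Y)/(-1 + Y) (s(N, Y) = (3 + Y)/(Y - 1) = (3 + Y)/(-1 + Y))
D(x, E) = x/(3 + E)
X(Q) = 4 - 24/(3 + Q) (X(Q) = -4*(-1 + 6/(3 + Q)) = 4 - 24/(3 + Q))
(45*X(6))*s(7, -4) = (45*(4*(-3 + 6)/(3 + 6)))*((3 - 4)/(-1 - 4)) = (45*(4*3/9))*(-1/(-5)) = (45*(4*(⅑)*3))*(-⅕*(-1)) = (45*(4/3))*(⅕) = 60*(⅕) = 12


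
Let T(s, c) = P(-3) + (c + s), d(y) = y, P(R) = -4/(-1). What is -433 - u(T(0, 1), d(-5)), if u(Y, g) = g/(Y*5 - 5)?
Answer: -1731/4 ≈ -432.75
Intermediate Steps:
P(R) = 4 (P(R) = -4*(-1) = 4)
T(s, c) = 4 + c + s (T(s, c) = 4 + (c + s) = 4 + c + s)
u(Y, g) = g/(-5 + 5*Y) (u(Y, g) = g/(5*Y - 5) = g/(-5 + 5*Y))
-433 - u(T(0, 1), d(-5)) = -433 - (-5)/(5*(-1 + (4 + 1 + 0))) = -433 - (-5)/(5*(-1 + 5)) = -433 - (-5)/(5*4) = -433 - 1*(-¼) = -433 + ¼ = -1731/4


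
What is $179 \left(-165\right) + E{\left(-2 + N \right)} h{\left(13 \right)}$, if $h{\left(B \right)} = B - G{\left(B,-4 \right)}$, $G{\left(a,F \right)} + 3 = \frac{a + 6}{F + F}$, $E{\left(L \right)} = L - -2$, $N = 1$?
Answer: $- \frac{236133}{8} \approx -29517.0$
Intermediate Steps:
$E{\left(L \right)} = 2 + L$ ($E{\left(L \right)} = L + 2 = 2 + L$)
$G{\left(a,F \right)} = -3 + \frac{6 + a}{2 F}$ ($G{\left(a,F \right)} = -3 + \frac{a + 6}{F + F} = -3 + \frac{6 + a}{2 F}$)
$h{\left(B \right)} = \frac{15}{4} + \frac{9 B}{8}$ ($h{\left(B \right)} = B - \frac{6 + B - -24}{2 \left(-4\right)} = B - \frac{1}{2} \left(- \frac{1}{4}\right) \left(6 + B + 24\right) = B - \frac{1}{2} \left(- \frac{1}{4}\right) \left(30 + B\right) = B - \left(- \frac{15}{4} - \frac{B}{8}\right) = B + \left(\frac{15}{4} + \frac{B}{8}\right) = \frac{15}{4} + \frac{9 B}{8}$)
$179 \left(-165\right) + E{\left(-2 + N \right)} h{\left(13 \right)} = 179 \left(-165\right) + \left(2 + \left(-2 + 1\right)\right) \left(\frac{15}{4} + \frac{9}{8} \cdot 13\right) = -29535 + \left(2 - 1\right) \left(\frac{15}{4} + \frac{117}{8}\right) = -29535 + 1 \cdot \frac{147}{8} = -29535 + \frac{147}{8} = - \frac{236133}{8}$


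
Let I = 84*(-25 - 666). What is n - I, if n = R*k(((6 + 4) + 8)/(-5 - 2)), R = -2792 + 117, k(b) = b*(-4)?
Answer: 213708/7 ≈ 30530.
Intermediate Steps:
k(b) = -4*b
R = -2675
I = -58044 (I = 84*(-691) = -58044)
n = -192600/7 (n = -(-10700)*((6 + 4) + 8)/(-5 - 2) = -(-10700)*(10 + 8)/(-7) = -(-10700)*18*(-1/7) = -(-10700)*(-18)/7 = -2675*72/7 = -192600/7 ≈ -27514.)
n - I = -192600/7 - 1*(-58044) = -192600/7 + 58044 = 213708/7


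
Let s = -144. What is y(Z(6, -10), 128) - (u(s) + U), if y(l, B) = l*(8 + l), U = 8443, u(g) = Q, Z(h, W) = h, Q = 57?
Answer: -8416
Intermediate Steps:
u(g) = 57
y(Z(6, -10), 128) - (u(s) + U) = 6*(8 + 6) - (57 + 8443) = 6*14 - 1*8500 = 84 - 8500 = -8416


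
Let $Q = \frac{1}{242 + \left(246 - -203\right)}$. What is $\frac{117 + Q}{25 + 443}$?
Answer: $\frac{20212}{80847} \approx 0.25$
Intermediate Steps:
$Q = \frac{1}{691}$ ($Q = \frac{1}{242 + \left(246 + 203\right)} = \frac{1}{242 + 449} = \frac{1}{691} \approx 0.0014472$)
$\frac{117 + Q}{25 + 443} = \frac{117 + \frac{1}{691}}{25 + 443} = \frac{80848}{691 \cdot 468} = \frac{80848}{691} \cdot \frac{1}{468} = \frac{20212}{80847}$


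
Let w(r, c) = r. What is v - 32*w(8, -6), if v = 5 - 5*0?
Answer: -251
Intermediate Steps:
v = 5 (v = 5 + 0 = 5)
v - 32*w(8, -6) = 5 - 32*8 = 5 - 256 = -251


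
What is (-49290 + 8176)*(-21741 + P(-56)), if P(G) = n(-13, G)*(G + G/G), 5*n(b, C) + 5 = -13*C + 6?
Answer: 1223552640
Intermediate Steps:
n(b, C) = 1/5 - 13*C/5 (n(b, C) = -1 + (-13*C + 6)/5 = -1 + (6 - 13*C)/5 = -1 + (6/5 - 13*C/5) = 1/5 - 13*C/5)
P(G) = (1 + G)*(1/5 - 13*G/5) (P(G) = (1/5 - 13*G/5)*(G + G/G) = (1/5 - 13*G/5)*(G + 1) = (1/5 - 13*G/5)*(1 + G) = (1 + G)*(1/5 - 13*G/5))
(-49290 + 8176)*(-21741 + P(-56)) = (-49290 + 8176)*(-21741 - (1 - 56)*(-1 + 13*(-56))/5) = -41114*(-21741 - 1/5*(-55)*(-1 - 728)) = -41114*(-21741 - 1/5*(-55)*(-729)) = -41114*(-21741 - 8019) = -41114*(-29760) = 1223552640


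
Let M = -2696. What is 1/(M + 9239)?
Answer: 1/6543 ≈ 0.00015284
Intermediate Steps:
1/(M + 9239) = 1/(-2696 + 9239) = 1/6543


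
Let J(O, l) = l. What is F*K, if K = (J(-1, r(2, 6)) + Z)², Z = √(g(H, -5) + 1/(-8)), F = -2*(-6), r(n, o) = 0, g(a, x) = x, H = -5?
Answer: -123/2 ≈ -61.500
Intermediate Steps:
F = 12
Z = I*√82/4 (Z = √(-5 + 1/(-8)) = √(-5 - ⅛) = √(-41/8) = I*√82/4 ≈ 2.2638*I)
K = -41/8 (K = (0 + I*√82/4)² = (I*√82/4)² = -41/8 ≈ -5.1250)
F*K = 12*(-41/8) = -123/2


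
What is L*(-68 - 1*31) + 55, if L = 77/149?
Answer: 572/149 ≈ 3.8389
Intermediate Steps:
L = 77/149 (L = 77*(1/149) = 77/149 ≈ 0.51678)
L*(-68 - 1*31) + 55 = 77*(-68 - 1*31)/149 + 55 = 77*(-68 - 31)/149 + 55 = (77/149)*(-99) + 55 = -7623/149 + 55 = 572/149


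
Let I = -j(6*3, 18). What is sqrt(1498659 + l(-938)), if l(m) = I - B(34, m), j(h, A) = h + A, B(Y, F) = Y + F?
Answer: sqrt(1499527) ≈ 1224.6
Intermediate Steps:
B(Y, F) = F + Y
j(h, A) = A + h
I = -36 (I = -(18 + 6*3) = -(18 + 18) = -1*36 = -36)
l(m) = -70 - m (l(m) = -36 - (m + 34) = -36 - (34 + m) = -36 + (-34 - m) = -70 - m)
sqrt(1498659 + l(-938)) = sqrt(1498659 + (-70 - 1*(-938))) = sqrt(1498659 + (-70 + 938)) = sqrt(1498659 + 868) = sqrt(1499527)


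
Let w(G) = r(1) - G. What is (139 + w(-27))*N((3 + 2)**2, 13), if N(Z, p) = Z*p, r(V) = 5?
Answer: 55575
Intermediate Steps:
w(G) = 5 - G
(139 + w(-27))*N((3 + 2)**2, 13) = (139 + (5 - 1*(-27)))*((3 + 2)**2*13) = (139 + (5 + 27))*(5**2*13) = (139 + 32)*(25*13) = 171*325 = 55575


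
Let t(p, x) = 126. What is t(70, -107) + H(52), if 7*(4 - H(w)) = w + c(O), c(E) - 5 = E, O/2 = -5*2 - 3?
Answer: 879/7 ≈ 125.57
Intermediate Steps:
O = -26 (O = 2*(-5*2 - 3) = 2*(-10 - 3) = 2*(-13) = -26)
c(E) = 5 + E
H(w) = 7 - w/7 (H(w) = 4 - (w + (5 - 26))/7 = 4 - (w - 21)/7 = 4 - (-21 + w)/7 = 4 + (3 - w/7) = 7 - w/7)
t(70, -107) + H(52) = 126 + (7 - ⅐*52) = 126 + (7 - 52/7) = 126 - 3/7 = 879/7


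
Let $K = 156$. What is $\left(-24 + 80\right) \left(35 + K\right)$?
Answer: $10696$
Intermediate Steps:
$\left(-24 + 80\right) \left(35 + K\right) = \left(-24 + 80\right) \left(35 + 156\right) = 56 \cdot 191 = 10696$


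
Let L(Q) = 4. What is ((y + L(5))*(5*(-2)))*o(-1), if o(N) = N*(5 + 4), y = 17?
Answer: 1890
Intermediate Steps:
o(N) = 9*N (o(N) = N*9 = 9*N)
((y + L(5))*(5*(-2)))*o(-1) = ((17 + 4)*(5*(-2)))*(9*(-1)) = (21*(-10))*(-9) = -210*(-9) = 1890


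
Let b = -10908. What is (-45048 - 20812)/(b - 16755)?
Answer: 65860/27663 ≈ 2.3808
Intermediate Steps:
(-45048 - 20812)/(b - 16755) = (-45048 - 20812)/(-10908 - 16755) = -65860/(-27663) = -65860*(-1/27663) = 65860/27663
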